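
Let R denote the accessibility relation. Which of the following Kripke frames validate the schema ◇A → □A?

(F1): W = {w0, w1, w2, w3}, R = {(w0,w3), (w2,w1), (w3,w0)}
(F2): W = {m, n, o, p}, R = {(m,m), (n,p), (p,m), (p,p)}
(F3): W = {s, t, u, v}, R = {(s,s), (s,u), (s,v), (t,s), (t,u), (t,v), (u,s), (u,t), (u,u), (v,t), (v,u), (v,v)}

Frame correspondent (Sahlqvist): ∀x ∀y ∀z (Rxy ∧ Rxz → y = z) — i.e. partial functionality.
(F1): condition met.
(F2): fails — p sees both m and p.
(F3): fails — s sees both s and u.

(F1)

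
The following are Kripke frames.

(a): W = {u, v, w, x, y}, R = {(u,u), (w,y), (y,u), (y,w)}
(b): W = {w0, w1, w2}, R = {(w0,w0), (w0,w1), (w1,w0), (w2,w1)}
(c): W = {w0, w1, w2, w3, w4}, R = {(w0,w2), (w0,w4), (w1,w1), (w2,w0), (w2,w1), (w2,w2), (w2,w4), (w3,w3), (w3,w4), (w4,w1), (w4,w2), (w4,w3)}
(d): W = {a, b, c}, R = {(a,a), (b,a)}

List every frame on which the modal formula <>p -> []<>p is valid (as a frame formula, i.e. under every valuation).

The schema corresponds to the Euclidean property: forall x forall y forall z (Rxy & Rxz -> Ryz).
(a): fails — Rwy and Rwy but not Ryy.
(b): fails — Rw0w1 and Rw0w1 but not Rw1w1.
(c): fails — Rw0w4 and Rw0w4 but not Rw4w4.
(d): condition met.

(d)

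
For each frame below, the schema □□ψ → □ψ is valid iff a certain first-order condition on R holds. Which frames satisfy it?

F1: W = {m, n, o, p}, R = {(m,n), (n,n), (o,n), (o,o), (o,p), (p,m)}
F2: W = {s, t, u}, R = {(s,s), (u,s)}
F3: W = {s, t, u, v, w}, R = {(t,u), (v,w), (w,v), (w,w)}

F2

Frame correspondent (Sahlqvist): ∀x ∀y (Rxy → ∃z (Rxz ∧ Rzy)) — i.e. density.
F1: fails — Rpm but no z with Rpz and Rzm.
F2: ✓.
F3: fails — Rtu but no z with Rtz and Rzu.
Valid on: F2.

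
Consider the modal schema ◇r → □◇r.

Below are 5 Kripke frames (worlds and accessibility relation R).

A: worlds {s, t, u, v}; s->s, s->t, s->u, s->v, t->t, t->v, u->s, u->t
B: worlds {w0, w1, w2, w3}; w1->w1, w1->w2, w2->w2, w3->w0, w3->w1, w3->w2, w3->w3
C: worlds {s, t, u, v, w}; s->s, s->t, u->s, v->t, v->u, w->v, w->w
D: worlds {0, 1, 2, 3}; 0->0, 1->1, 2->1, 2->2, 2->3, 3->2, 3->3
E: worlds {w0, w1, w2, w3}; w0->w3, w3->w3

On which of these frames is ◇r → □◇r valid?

This is the axiom for the Euclidean property; its first-order frame correspondent is ∀x ∀y ∀z (Rxy ∧ Rxz → Ryz).
A: fails — Rsv and Rsv but not Rvv.
B: fails — Rw1w2 and Rw1w1 but not Rw2w1.
C: fails — Rst and Rss but not Rts.
D: fails — R23 and R21 but not R31.
E: ✓.

E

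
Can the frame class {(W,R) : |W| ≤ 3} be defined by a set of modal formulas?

If a class were modally definable it would be closed under disjoint unions (Goldblatt–Thomason).
Any modal formula valid on each of 4 disjoint one-world frames is valid on their disjoint union (validity is preserved under disjoint unions). Each one-world frame has |W|=1≤3, but the union has |W|=4.
Hence having at most 3 worlds is not modally definable.

No — not modally definable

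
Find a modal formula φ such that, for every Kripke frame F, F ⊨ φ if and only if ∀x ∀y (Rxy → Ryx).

The condition is symmetry. The B schema p → □◇p defines it.
Suppose p→□◇p is valid. Take Rxy and set V(p)={x}. Then p at x, so □◇p at x, so ◇p at y, so some z with Ryz has p; z=x, i.e. Ryx.

p → □◇p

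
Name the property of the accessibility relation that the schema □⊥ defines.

□⊥ is valid iff no world has any successor (otherwise □⊥ fails at any world with one).

Emptiness of R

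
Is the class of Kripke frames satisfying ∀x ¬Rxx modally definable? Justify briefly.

No — not modally definable

Any modally definable frame class is closed under surjective bounded morphisms.
The 3-cycle (worlds s,t,u with s→t→u→s) is irreflexive, and the map sending every world to a single reflexive point • is a surjective bounded morphism (forth: every edge maps to (•,•); back: every world has a successor). So any modal formula valid on the 3-cycle is also valid on the reflexive point, which is not irreflexive.
So no modal formula (or set of formulas) defines exactly the irreflexive frames.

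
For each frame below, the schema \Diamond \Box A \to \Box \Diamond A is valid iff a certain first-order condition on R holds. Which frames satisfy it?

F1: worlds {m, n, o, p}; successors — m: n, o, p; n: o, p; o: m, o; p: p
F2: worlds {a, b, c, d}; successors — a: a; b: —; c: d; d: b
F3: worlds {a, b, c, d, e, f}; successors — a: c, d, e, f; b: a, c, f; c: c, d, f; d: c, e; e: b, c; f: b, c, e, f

F3

The schema corresponds to convergence: \forall x \forall y \forall z (Rxy \wedge Rxz \to \exists w (Ryw \wedge Rzw)).
F1: fails — Rmo and Rmp but o and p have no common successor.
F2: fails — Rdb and Rdb but b and b have no common successor.
F3: holds.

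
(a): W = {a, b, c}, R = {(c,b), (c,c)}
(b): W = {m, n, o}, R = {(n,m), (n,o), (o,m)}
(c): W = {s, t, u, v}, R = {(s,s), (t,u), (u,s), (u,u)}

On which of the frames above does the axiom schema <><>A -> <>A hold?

(a), (b)

Frame correspondent (Sahlqvist): forall x forall y forall z (Rxy & Ryz -> Rxz) — i.e. transitivity.
(a): holds.
(b): holds.
(c): fails — Rtu and Rus but not Rts.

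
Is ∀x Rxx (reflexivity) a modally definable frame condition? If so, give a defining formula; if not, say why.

The condition is reflexivity. A defining modal formula is □p → p.
Suppose □p→p is valid. At any x set V(p)={w : Rxw}. Then □p holds at x, so p holds at x, i.e. Rxx.

Yes — defined by □p → p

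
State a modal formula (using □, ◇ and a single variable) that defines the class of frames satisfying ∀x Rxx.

A defining formula is □p → p (the T axiom).
Suppose □p→p is valid. At any x set V(p)={w : Rxw}. Then □p holds at x, so p holds at x, i.e. Rxx.

□p → p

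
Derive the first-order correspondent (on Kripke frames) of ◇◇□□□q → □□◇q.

This is a Sahlqvist (Geach-type) schema ◇^2□^3q → □^2◇^1q.
First-order correspondent: ∀x ∀y ∀z ((xR²y ∧ xR²z) → ∃w (yR³w ∧ zRw)).

∀x ∀y ∀z ((xR²y ∧ xR²z) → ∃w (yR³w ∧ zRw))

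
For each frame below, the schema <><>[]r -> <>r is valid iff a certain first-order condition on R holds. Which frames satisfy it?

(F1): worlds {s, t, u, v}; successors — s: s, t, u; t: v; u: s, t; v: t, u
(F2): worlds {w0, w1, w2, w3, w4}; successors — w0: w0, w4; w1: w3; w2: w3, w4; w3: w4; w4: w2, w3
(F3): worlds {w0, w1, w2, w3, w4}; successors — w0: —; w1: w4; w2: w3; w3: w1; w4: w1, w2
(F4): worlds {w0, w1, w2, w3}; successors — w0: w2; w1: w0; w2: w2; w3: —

Frame correspondent (Sahlqvist): forall x forall y (x R^2 y -> exists w (yRw & xRw)) — i.e. a generalized confluence (Geach) condition.
(F1): fails — sR²t but no w with tRw and sRw.
(F2): fails — w0R²w4 but no w with w4Rw and w0Rw.
(F3): fails — w1R²w2 but no w with w2Rw and w1Rw.
(F4): fails — w1R²w2 but no w with w2Rw and w1Rw.
Valid on no frame.

none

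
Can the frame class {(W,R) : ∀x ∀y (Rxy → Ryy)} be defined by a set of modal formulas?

Yes — defined by □(□q → q)

The condition is shift-reflexivity. A defining modal formula is □(□q → q).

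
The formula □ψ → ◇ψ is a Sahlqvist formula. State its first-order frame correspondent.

seriality

Suppose □ψ→◇ψ is valid. At any x set V(ψ)=W. Then □ψ at x, so ◇ψ at x, so x has a successor.
The converse is a direct semantic check.
So the correspondent is seriality.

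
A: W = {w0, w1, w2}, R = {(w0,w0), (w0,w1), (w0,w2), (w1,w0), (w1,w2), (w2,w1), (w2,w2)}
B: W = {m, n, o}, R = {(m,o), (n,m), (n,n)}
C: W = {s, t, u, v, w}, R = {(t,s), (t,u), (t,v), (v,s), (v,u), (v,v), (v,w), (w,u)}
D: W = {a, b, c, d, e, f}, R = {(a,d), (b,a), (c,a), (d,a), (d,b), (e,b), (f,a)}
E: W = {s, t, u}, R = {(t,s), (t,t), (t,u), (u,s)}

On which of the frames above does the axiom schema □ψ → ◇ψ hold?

A, D

This is the axiom for seriality; its first-order frame correspondent is ∀x ∃y Rxy.
A: satisfies the condition.
B: fails — world o has no successor.
C: fails — world s has no successor.
D: satisfies the condition.
E: fails — world s has no successor.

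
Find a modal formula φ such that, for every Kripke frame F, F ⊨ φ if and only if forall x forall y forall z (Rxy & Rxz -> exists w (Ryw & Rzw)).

◇□ψ → □◇ψ

This is convergence; the standard corresponding axiom is .2: ◇□ψ → □◇ψ.
Suppose ◇□ψ→□◇ψ is valid. Take Rxy, Rxz and set V(ψ)={w : Ryw}. Then □ψ at y so ◇□ψ at x, so □◇ψ at x, so ◇ψ at z, giving w with Rzw and Ryw.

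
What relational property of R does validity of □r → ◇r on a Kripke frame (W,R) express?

Suppose □r→◇r is valid. At any x set V(r)=W. Then □r at x, so ◇r at x, so x has a successor.
Conversely, any frame satisfying ∀x ∃y Rxy validates the schema.
So the correspondent is seriality.

seriality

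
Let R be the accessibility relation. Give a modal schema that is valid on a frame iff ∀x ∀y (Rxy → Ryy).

A defining formula is □(□ψ → ψ) (the T□ axiom).

□(□ψ → ψ)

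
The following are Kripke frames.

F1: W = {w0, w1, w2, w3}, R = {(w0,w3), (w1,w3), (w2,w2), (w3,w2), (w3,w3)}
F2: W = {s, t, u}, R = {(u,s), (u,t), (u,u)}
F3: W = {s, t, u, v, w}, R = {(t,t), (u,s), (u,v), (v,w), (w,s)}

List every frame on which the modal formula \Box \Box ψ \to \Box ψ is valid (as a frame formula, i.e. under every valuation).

F1, F2

The schema corresponds to density: \forall x \forall y (Rxy \to \exists z (Rxz \wedge Rzy)).
F1: satisfies the condition.
F2: satisfies the condition.
F3: fails — Ruv but no z with Ruz and Rzv.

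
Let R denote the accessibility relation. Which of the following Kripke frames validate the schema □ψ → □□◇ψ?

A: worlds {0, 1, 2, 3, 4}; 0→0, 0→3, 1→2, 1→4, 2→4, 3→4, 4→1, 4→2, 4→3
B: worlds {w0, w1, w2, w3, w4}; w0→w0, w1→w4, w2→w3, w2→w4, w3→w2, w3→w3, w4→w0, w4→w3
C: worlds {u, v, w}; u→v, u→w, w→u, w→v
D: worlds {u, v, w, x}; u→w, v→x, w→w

This is the axiom for a generalized confluence (Geach) condition; its first-order frame correspondent is ∀x ∀z (xR²z → ∃w (xRw ∧ zRw)).
A: fails — 0R²3 but no w with 0Rw and 3Rw.
B: fails — w1R²w0 but no w with w1Rw and w0Rw.
C: fails — uR²v but no t with uRt and vRt.
D: condition met.
Valid on: D.

D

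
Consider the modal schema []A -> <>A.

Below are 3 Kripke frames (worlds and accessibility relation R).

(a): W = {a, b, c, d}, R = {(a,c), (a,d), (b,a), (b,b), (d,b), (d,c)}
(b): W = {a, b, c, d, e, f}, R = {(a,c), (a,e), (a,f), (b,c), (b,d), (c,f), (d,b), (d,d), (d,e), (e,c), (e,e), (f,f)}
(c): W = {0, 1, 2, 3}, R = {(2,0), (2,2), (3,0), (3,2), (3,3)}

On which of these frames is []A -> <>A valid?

This is the axiom for seriality; its first-order frame correspondent is forall x exists y Rxy.
(a): fails — world c has no successor.
(b): holds.
(c): fails — world 0 has no successor.

(b)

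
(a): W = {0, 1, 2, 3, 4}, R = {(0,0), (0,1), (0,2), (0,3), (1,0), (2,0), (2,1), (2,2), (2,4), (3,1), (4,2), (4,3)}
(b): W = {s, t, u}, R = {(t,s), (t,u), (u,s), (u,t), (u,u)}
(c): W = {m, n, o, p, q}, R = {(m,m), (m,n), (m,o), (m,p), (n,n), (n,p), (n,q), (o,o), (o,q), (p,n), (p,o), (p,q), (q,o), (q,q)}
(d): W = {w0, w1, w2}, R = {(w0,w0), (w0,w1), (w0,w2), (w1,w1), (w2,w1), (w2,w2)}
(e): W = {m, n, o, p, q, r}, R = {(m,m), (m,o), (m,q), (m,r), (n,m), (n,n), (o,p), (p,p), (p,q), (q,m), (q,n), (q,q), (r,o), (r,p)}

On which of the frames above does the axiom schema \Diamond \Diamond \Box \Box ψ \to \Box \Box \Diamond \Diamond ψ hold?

This is the axiom for a generalized confluence (Geach) condition; its first-order frame correspondent is \forall x \forall y \forall z ((x R^2 y \wedge x R^2 z) \to \exists w (y R^2 w \wedge z R^2 w)).
(a): ✓.
(b): fails — tR²s, tR²s but no w with sR²w and sR²w.
(c): ✓.
(d): ✓.
(e): ✓.

(a), (c), (d), (e)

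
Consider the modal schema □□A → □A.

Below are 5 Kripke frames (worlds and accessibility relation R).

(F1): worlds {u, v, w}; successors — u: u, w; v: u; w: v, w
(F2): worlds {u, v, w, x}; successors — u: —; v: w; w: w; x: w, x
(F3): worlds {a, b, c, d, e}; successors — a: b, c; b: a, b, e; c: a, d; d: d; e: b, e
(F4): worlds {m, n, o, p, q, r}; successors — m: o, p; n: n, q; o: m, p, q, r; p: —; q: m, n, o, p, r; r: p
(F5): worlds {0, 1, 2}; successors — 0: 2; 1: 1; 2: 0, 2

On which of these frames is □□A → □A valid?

This is the axiom for density; its first-order frame correspondent is ∀x ∀y (Rxy → ∃z (Rxz ∧ Rzy)).
(F1): condition met.
(F2): condition met.
(F3): fails — Rac but no z with Raz and Rzc.
(F4): fails — Rrp but no z with Rrz and Rzp.
(F5): condition met.

(F1), (F2), (F5)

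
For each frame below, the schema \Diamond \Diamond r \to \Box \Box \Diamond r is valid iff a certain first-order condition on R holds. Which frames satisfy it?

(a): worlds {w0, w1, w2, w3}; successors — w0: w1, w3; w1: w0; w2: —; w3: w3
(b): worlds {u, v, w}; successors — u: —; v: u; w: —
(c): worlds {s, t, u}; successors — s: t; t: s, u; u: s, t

Frame correspondent (Sahlqvist): \forall x \forall y \forall z ((x R^2 y \wedge x R^2 z) \to \exists w (y = w \wedge zRw)) — i.e. a generalized confluence (Geach) condition.
(a): fails — w0R²w0, w0R²w0 but no w with w0=w and w0Rw.
(b): condition met.
(c): fails — sR²s, sR²s but no w with s=w and sRw.
Valid on: (b).

(b)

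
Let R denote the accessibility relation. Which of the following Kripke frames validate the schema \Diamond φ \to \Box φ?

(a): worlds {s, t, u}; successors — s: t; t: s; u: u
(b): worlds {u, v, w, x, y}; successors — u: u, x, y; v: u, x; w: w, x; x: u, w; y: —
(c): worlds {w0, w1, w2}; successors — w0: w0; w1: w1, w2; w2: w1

(a)

Frame correspondent (Sahlqvist): \forall x \forall y \forall z (Rxy \wedge Rxz \to y = z) — i.e. partial functionality.
(a): ✓.
(b): fails — u sees both u and x.
(c): fails — w1 sees both w1 and w2.
Valid on: (a).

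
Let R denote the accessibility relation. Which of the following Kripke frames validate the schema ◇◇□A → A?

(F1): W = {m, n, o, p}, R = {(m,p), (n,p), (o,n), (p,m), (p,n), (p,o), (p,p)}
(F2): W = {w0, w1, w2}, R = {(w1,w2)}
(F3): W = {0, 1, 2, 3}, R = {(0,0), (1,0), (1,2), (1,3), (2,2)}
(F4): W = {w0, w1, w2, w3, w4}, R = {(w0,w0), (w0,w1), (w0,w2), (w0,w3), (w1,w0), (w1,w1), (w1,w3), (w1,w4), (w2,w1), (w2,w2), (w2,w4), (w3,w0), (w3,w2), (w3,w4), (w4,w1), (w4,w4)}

The schema corresponds to a generalized confluence (Geach) condition: ∀x ∀y (xR²y → ∃w (yRw ∧ x = w)).
(F1): fails — mR²m but no w with mRw and m=w.
(F2): holds.
(F3): fails — 1R²0 but no w with 0Rw and 1=w.
(F4): fails — w0R²w2 but no w with w2Rw and w0=w.
Valid on: (F2).

(F2)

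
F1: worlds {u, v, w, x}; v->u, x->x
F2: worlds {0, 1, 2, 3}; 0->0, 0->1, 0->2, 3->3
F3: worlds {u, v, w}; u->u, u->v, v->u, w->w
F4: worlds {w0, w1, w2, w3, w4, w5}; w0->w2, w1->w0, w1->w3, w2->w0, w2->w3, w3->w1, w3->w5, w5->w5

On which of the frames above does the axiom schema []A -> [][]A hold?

The schema corresponds to transitivity: forall x forall y forall z (Rxy & Ryz -> Rxz).
F1: satisfies the condition.
F2: satisfies the condition.
F3: fails — Rvu and Ruv but not Rvv.
F4: fails — Rw1w0 and Rw0w2 but not Rw1w2.

F1, F2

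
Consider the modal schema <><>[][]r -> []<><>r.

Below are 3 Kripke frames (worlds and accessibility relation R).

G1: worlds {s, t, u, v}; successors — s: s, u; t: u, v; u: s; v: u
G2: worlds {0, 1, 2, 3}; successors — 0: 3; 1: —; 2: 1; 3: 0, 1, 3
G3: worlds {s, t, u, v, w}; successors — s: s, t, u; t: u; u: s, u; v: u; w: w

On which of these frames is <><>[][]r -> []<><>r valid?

G1, G3

This is the axiom for a generalized confluence (Geach) condition; its first-order frame correspondent is forall x forall y forall z ((x R^2 y & xRz) -> exists w (y R^2 w & z R^2 w)).
G1: satisfies the condition.
G2: fails — 0R²1, 0R3 but no w with 1R²w and 3R²w.
G3: satisfies the condition.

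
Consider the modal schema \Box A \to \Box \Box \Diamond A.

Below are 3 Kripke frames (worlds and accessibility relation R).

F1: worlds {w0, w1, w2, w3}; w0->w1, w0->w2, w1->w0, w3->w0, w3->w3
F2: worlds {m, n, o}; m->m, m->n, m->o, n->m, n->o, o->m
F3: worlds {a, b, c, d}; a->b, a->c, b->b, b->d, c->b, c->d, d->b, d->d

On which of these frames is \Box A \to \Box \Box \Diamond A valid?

This is the axiom for a generalized confluence (Geach) condition; its first-order frame correspondent is \forall x \forall z (x R^2 z \to \exists w (xRw \wedge zRw)).
F1: fails — w1R²w2 but no w with w1Rw and w2Rw.
F2: holds.
F3: holds.

F2, F3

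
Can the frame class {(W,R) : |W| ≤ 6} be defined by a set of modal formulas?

Any modally definable frame class is closed under disjoint unions.
Any modal formula valid on each of 7 disjoint one-world frames is valid on their disjoint union (validity is preserved under disjoint unions). Each one-world frame has |W|=1≤6, but the union has |W|=7.
So no modal formula (or set of formulas) defines exactly the |W|≤6 frames.

Not modally definable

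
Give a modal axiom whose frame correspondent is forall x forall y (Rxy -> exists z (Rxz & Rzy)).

A defining formula is □□q → □q (the C4 axiom).

□□q → □q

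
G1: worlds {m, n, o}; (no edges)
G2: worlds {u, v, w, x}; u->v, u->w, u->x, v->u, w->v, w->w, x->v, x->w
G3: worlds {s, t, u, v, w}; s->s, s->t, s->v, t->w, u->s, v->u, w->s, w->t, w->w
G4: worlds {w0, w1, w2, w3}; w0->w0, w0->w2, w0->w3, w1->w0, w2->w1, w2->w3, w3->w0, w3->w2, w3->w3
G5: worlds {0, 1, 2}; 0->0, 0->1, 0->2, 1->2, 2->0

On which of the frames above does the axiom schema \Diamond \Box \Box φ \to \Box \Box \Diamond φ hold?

Frame correspondent (Sahlqvist): \forall x \forall y \forall z ((xRy \wedge x R^2 z) \to \exists w (y R^2 w \wedge zRw)) — i.e. a generalized confluence (Geach) condition.
G1: ✓.
G2: fails — uRv, uR²v but no t with vR²t and vRt.
G3: fails — sRt, sR²v but no w* with tR²w* and vRw*.
G4: ✓.
G5: fails — 0R1, 0R²1 but no w with 1R²w and 1Rw.
Valid on: G1, G4.

G1, G4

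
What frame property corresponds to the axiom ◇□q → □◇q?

Suppose ◇□q→□◇q is valid. Take Rxy, Rxz and set V(q)={w : Ryw}. Then □q at y so ◇□q at x, so □◇q at x, so ◇q at z, giving w with Rzw and Ryw.

Convergence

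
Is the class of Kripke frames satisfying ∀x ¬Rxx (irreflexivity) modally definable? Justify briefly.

Any modally definable frame class is closed under surjective bounded morphisms.
The 2-cycle (worlds s,t with s→t→s) is irreflexive, and the map sending every world to a single reflexive point • is a surjective bounded morphism (forth: every edge maps to (•,•); back: every world has a successor). So any modal formula valid on the 2-cycle is also valid on the reflexive point, which is not irreflexive.
So no modal formula (or set of formulas) defines exactly the irreflexive frames.

Not definable by any modal formula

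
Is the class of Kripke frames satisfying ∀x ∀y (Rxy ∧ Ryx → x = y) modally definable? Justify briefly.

No

Any modally definable frame class is closed under surjective bounded morphisms.
The 6-cycle (worlds s,t,u,v,w,x with s→t→u→v→w→x→s) is antisymmetric. Sending even-indexed worlds to • and odd-indexed worlds to ∘ is a surjective bounded morphism onto the two-world frame with •↔∘, which is not antisymmetric.
So the class is not modally definable.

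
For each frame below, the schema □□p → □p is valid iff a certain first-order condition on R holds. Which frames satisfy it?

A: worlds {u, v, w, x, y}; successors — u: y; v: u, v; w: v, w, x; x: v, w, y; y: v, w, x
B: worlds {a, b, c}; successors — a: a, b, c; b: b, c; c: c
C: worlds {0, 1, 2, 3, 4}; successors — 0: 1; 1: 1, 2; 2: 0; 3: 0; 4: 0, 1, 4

The schema corresponds to density: ∀x ∀y (Rxy → ∃z (Rxz ∧ Rzy)).
A: fails — Ruy but no z with Ruz and Rzy.
B: holds.
C: fails — R20 but no z with R2z and Rz0.

B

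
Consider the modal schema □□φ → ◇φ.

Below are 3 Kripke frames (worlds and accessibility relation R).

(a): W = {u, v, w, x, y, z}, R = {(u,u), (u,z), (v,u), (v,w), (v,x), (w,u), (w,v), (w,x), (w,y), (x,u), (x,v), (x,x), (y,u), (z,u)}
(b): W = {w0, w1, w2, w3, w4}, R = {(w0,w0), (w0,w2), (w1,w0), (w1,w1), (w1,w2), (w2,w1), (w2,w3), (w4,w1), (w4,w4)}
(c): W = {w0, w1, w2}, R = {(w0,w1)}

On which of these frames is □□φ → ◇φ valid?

(a)

Frame correspondent (Sahlqvist): ∀x ∃w (xR²w ∧ xRw) — i.e. a generalized confluence (Geach) condition.
(a): holds.
(b): fails — at w3 but no w with w3R²w and w3Rw.
(c): fails — at w0 but no w with w0R²w and w0Rw.
Valid on: (a).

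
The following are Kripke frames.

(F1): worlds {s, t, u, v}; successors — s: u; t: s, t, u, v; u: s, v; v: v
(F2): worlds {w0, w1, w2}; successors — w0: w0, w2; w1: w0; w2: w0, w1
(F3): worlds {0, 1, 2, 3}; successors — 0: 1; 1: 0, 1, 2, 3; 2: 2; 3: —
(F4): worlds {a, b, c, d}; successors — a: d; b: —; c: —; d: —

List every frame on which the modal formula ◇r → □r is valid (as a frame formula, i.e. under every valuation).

(F4)

This is the axiom for partial functionality; its first-order frame correspondent is ∀x ∀y ∀z (Rxy ∧ Rxz → y = z).
(F1): fails — t sees both s and t.
(F2): fails — w0 sees both w0 and w2.
(F3): fails — 1 sees both 0 and 1.
(F4): ✓.
Valid on: (F4).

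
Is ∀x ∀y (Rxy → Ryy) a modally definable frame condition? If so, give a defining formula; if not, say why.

Yes — defined by □(□p → p)

This is a Sahlqvist condition; the T□ axiom □(□p → p) defines it.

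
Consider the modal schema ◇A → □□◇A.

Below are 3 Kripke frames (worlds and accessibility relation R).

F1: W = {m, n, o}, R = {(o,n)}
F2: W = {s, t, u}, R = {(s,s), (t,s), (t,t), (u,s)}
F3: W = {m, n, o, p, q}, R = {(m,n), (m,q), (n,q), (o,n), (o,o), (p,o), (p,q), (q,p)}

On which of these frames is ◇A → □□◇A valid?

F1

Frame correspondent (Sahlqvist): ∀x ∀y ∀z ((xRy ∧ xR²z) → ∃w (y = w ∧ zRw)) — i.e. a generalized confluence (Geach) condition.
F1: ✓.
F2: fails — tRt, tR²s but no w with t=w and sRw.
F3: fails — mRn, mR²p but no w with n=w and pRw.
Valid on: F1.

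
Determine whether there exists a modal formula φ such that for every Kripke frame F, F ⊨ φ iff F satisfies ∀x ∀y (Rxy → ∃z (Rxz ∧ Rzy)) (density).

The condition is density. A defining modal formula is □□r → □r.

Yes — defined by □□r → □r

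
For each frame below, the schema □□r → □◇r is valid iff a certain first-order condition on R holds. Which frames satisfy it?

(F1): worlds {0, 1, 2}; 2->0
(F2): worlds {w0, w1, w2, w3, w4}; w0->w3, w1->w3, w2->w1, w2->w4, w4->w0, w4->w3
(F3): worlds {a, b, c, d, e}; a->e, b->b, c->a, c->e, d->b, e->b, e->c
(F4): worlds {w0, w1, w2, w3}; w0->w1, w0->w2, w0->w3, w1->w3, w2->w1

This is the axiom for a generalized confluence (Geach) condition; its first-order frame correspondent is ∀x ∀z (xRz → ∃w (xR²w ∧ zRw)).
(F1): fails — 2R0 but no w with 2R²w and 0Rw.
(F2): fails — w0Rw3 but no w with w0R²w and w3Rw.
(F3): satisfies the condition.
(F4): fails — w0Rw3 but no w with w0R²w and w3Rw.

(F3)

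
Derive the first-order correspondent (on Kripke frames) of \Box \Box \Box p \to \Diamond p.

This is a Sahlqvist (Geach-type) schema ◇^0□^3p → □^0◇^1p.
Minimal-valuation argument: fix x; take any y with xR^0y and any z with xR^0z. Set V(p) to the set of worlds R-reachable from y in exactly 3 steps. Then □^3p holds at y, so the antecedent holds at x; validity forces ◇^1p at z, giving a w with zR^1w and yR^3w.
First-order correspondent: \forall x \exists w (x R^3 w \wedge xRw).

\forall x \exists w (x R^3 w \wedge xRw)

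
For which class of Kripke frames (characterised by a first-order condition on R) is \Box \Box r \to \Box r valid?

density

Suppose □□r→□r is valid. Take Rxy and set V(r)={w : xR²w}. Then □□r at x, so □r at x, so r at y, i.e. ∃z(Rxz∧Rzy).
Conversely, any frame satisfying \forall x \forall y (Rxy \to \exists z (Rxz \wedge Rzy)) validates the schema.
So the correspondent is density.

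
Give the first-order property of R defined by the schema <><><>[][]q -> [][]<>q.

forall x forall y forall z ((x R^3 y & x R^2 z) -> exists w (y R^2 w & zRw))

This is a Sahlqvist (Geach-type) schema ◇^3□^2q → □^2◇^1q.
Minimal-valuation argument: fix x; take any y with xR^3y and any z with xR^2z. Set V(q) to the set of worlds R-reachable from y in exactly 2 steps. Then □^2q holds at y, so the antecedent holds at x; validity forces ◇^1q at z, giving a w with zR^1w and yR^2w.
First-order correspondent: forall x forall y forall z ((x R^3 y & x R^2 z) -> exists w (y R^2 w & zRw)).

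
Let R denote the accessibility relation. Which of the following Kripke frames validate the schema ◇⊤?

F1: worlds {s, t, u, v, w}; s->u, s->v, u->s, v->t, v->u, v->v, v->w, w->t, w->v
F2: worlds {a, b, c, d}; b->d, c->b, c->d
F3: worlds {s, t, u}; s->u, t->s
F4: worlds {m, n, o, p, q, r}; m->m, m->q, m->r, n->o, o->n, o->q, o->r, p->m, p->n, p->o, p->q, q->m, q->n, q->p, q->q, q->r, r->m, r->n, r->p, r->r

This is the axiom for seriality; its first-order frame correspondent is ∀x ∃y Rxy.
F1: fails — world t has no successor.
F2: fails — world a has no successor.
F3: fails — world u has no successor.
F4: ✓.

F4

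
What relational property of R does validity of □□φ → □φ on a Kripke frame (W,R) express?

density

Suppose □□φ→□φ is valid. Take Rxy and set V(φ)={w : xR²w}. Then □□φ at x, so □φ at x, so φ at y, i.e. ∃z(Rxz∧Rzy).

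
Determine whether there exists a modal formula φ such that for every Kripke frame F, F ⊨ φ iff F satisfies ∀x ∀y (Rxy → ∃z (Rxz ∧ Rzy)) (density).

Yes — defined by □□p → □p

Yes: it is density, defined by the C4 schema □□p → □p.
Suppose □□p→□p is valid. Take Rxy and set V(p)={w : xR²w}. Then □□p at x, so □p at x, so p at y, i.e. ∃z(Rxz∧Rzy).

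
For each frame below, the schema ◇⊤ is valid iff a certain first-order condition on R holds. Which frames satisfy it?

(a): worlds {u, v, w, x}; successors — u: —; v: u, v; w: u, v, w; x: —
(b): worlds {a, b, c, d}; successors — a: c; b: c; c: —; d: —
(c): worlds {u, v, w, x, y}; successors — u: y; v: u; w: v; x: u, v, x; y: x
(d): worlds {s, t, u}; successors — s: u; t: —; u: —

This is the axiom for seriality; its first-order frame correspondent is ∀x ∃y Rxy.
(a): fails — world u has no successor.
(b): fails — world c has no successor.
(c): ✓.
(d): fails — world t has no successor.

(c)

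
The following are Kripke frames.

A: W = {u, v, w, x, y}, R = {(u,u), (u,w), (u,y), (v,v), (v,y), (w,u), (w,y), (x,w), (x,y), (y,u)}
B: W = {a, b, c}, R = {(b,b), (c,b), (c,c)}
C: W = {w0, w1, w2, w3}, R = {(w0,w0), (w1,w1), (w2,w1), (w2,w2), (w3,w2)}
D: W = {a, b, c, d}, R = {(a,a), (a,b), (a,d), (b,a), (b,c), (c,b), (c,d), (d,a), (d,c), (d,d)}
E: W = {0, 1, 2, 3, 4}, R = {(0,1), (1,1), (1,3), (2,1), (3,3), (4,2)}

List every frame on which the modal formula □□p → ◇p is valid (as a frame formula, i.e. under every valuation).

The schema corresponds to a generalized confluence (Geach) condition: ∀x ∃w (xR²w ∧ xRw).
A: satisfies the condition.
B: fails — at a but no w with aR²w and aRw.
C: satisfies the condition.
D: satisfies the condition.
E: fails — at 4 but no w with 4R²w and 4Rw.

A, C, D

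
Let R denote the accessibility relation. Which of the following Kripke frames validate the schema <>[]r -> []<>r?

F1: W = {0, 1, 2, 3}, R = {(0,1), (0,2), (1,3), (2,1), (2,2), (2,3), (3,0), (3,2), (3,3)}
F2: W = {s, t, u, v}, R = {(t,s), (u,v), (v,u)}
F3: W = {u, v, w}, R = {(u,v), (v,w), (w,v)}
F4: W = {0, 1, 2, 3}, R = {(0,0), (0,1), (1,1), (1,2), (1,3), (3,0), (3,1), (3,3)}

F1, F3

This is the axiom for convergence; its first-order frame correspondent is forall x forall y forall z (Rxy & Rxz -> exists w (Ryw & Rzw)).
F1: satisfies the condition.
F2: fails — Rts and Rts but s and s have no common successor.
F3: satisfies the condition.
F4: fails — R12 and R12 but 2 and 2 have no common successor.
Valid on: F1, F3.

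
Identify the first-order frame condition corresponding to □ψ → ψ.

Reflexivity

This is the T axiom.
It corresponds to reflexivity: ∀x Rxx.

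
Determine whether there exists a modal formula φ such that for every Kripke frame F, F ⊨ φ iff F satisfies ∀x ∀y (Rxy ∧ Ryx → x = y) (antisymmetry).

Not modally definable

Modal frame validity is preserved under surjective bounded morphisms.
The 4-cycle (worlds s,t,u,v with s→t→u→v→s) is antisymmetric. Sending even-indexed worlds to s and odd-indexed worlds to t is a surjective bounded morphism onto the two-world frame with s↔t, which is not antisymmetric.
So no modal formula (or set of formulas) defines exactly the antisymmetric frames.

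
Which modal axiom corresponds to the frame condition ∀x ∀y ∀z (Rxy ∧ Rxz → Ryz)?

◇q → □◇q

The condition is the Euclidean property. The 5 schema ◇q → □◇q defines it.
Suppose ◇q→□◇q is valid. Take Rxy, Rxz and set V(q)={y}. Then ◇q at x, so □◇q at x, so ◇q at z, so some w with Rzw has q; w=y, i.e. Rzy. By symmetry of the argument, Ryz.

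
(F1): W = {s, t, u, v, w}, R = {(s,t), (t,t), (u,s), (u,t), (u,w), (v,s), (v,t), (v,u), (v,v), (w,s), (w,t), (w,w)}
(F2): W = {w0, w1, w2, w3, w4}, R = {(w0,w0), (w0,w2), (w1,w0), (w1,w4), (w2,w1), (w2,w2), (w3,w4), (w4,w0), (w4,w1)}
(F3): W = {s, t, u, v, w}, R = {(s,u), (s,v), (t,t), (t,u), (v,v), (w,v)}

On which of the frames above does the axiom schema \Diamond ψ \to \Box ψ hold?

none

The schema corresponds to partial functionality: \forall x \forall y \forall z (Rxy \wedge Rxz \to y = z).
(F1): fails — u sees both s and t.
(F2): fails — w0 sees both w0 and w2.
(F3): fails — s sees both u and v.
Valid on no frame.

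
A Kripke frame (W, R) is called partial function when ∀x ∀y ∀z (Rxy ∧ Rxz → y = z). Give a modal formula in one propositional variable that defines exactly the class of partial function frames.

◇q → □q

The condition is partial functionality. The CD schema ◇q → □q defines it.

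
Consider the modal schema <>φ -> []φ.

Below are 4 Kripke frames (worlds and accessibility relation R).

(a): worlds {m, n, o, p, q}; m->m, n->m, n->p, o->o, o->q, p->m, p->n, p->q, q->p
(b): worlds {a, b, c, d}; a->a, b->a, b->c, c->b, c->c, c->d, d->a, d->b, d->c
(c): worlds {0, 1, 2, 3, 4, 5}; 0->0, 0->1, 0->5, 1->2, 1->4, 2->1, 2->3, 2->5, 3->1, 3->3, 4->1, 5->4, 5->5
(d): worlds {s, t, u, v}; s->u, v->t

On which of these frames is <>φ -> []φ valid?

(d)

The schema corresponds to partial functionality: forall x forall y forall z (Rxy & Rxz -> y = z).
(a): fails — n sees both m and p.
(b): fails — b sees both a and c.
(c): fails — 0 sees both 0 and 1.
(d): satisfies the condition.
Valid on: (d).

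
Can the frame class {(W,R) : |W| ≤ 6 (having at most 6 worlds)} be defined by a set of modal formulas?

Not modally definable

If a class were modally definable it would be closed under disjoint unions (Goldblatt–Thomason).
Any modal formula valid on each of 7 disjoint one-world frames is valid on their disjoint union (validity is preserved under disjoint unions). Each one-world frame has |W|=1≤6, but the union has |W|=7.
Hence having at most 6 worlds is not modally definable.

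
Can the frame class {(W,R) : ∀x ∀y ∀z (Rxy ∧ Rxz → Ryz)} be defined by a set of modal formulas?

Yes: it is the Euclidean property, defined by the 5 schema ◇q → □◇q.

Yes, by ◇q → □◇q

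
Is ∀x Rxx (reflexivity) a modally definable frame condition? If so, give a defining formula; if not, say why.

Yes: it is reflexivity, defined by the T schema □q → q.
Suppose □q→q is valid. At any x set V(q)={w : Rxw}. Then □q holds at x, so q holds at x, i.e. Rxx.

Definable; □q → q defines it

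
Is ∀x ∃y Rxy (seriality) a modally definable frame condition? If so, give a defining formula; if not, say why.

Yes — defined by □r → ◇r

This is a Sahlqvist condition; the D axiom □r → ◇r defines it.
Suppose □r→◇r is valid. At any x set V(r)=W. Then □r at x, so ◇r at x, so x has a successor.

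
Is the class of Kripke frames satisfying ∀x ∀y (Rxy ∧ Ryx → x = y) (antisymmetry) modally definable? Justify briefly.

No

Any modally definable frame class is closed under surjective bounded morphisms.
The 8-cycle (worlds s,t,u,v,w,x,y,z with s→t→u→v→w→x→y→z→s) is antisymmetric. Sending even-indexed worlds to s and odd-indexed worlds to t is a surjective bounded morphism onto the two-world frame with s↔t, which is not antisymmetric.
So no modal formula (or set of formulas) defines exactly the antisymmetric frames.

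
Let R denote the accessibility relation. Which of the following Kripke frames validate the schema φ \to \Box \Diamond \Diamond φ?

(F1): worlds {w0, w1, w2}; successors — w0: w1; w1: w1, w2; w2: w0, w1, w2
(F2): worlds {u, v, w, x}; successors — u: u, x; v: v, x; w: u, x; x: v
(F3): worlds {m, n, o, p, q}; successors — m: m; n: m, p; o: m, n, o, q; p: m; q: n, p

This is the axiom for a generalized confluence (Geach) condition; its first-order frame correspondent is \forall x \forall z (xRz \to \exists w (x = w \wedge z R^2 w)).
(F1): ✓.
(F2): fails — uRx but no t with u=t and xR²t.
(F3): fails — nRm but no w with n=w and mR²w.
Valid on: (F1).

(F1)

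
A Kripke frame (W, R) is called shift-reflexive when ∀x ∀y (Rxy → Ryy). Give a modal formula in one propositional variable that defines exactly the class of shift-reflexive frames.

□(□q → q)

The condition is shift-reflexivity. The T□ schema □(□q → q) defines it.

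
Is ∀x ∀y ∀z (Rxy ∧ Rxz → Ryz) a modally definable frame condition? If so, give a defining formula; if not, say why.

Yes, by ◇p → □◇p

Yes: it is the Euclidean property, defined by the 5 schema ◇p → □◇p.
Suppose ◇p→□◇p is valid. Take Rxy, Rxz and set V(p)={y}. Then ◇p at x, so □◇p at x, so ◇p at z, so some w with Rzw has p; w=y, i.e. Rzy. By symmetry of the argument, Ryz.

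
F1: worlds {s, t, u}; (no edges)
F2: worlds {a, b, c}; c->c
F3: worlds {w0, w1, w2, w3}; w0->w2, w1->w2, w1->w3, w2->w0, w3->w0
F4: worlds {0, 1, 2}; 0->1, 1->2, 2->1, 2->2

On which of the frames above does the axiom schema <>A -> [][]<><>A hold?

This is the axiom for a generalized confluence (Geach) condition; its first-order frame correspondent is forall x forall y forall z ((xRy & x R^2 z) -> exists w (y = w & z R^2 w)).
F1: holds.
F2: holds.
F3: fails — w0Rw2, w0R²w0 but no w with w2=w and w0R²w.
F4: holds.

F1, F2, F4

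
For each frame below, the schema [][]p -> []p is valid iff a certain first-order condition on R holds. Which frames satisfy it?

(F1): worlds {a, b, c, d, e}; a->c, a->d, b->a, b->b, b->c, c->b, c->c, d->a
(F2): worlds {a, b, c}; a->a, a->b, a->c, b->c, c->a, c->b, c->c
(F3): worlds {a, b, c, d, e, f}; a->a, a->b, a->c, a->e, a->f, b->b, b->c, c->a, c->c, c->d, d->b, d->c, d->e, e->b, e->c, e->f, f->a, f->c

Frame correspondent (Sahlqvist): forall x forall y (Rxy -> exists z (Rxz & Rzy)) — i.e. density.
(F1): fails — Rad but no z with Raz and Rzd.
(F2): ✓.
(F3): fails — Rde but no z with Rdz and Rze.

(F2)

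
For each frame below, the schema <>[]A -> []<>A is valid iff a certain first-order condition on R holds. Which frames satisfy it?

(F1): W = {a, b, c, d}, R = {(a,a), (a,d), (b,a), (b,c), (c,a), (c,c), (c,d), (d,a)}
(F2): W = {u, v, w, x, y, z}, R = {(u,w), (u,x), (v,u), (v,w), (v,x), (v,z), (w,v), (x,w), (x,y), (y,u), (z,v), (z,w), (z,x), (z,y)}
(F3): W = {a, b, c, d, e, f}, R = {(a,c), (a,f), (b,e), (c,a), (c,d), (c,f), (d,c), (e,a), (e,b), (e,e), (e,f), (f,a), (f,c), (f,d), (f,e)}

This is the axiom for convergence; its first-order frame correspondent is forall x forall y forall z (Rxy & Rxz -> exists w (Ryw & Rzw)).
(F1): ✓.
(F2): fails — Ruw and Rux but w and x have no common successor.
(F3): fails — Reb and Rea but b and a have no common successor.
Valid on: (F1).

(F1)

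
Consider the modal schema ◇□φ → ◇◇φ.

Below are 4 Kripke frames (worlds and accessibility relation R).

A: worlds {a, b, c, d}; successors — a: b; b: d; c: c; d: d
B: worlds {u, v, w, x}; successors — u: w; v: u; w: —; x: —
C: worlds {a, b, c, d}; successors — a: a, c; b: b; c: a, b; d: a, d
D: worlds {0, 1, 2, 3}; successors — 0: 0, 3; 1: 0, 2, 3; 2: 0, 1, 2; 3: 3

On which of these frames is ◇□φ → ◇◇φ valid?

Frame correspondent (Sahlqvist): ∀x ∀y (xRy → ∃w (yRw ∧ xR²w)) — i.e. a generalized confluence (Geach) condition.
A: ✓.
B: fails — uRw but no t with wRt and uR²t.
C: ✓.
D: ✓.

A, C, D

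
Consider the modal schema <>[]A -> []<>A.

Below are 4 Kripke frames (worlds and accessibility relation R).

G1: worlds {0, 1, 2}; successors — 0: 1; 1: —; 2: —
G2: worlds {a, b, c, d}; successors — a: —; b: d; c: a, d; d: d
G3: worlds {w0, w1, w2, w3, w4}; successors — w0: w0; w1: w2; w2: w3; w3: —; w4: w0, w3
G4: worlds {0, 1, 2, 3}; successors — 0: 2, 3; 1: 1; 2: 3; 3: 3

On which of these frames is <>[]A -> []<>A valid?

G4

This is the axiom for convergence; its first-order frame correspondent is forall x forall y forall z (Rxy & Rxz -> exists w (Ryw & Rzw)).
G1: fails — R01 and R01 but 1 and 1 have no common successor.
G2: fails — Rca and Rca but a and a have no common successor.
G3: fails — Rw2w3 and Rw2w3 but w3 and w3 have no common successor.
G4: holds.
Valid on: G4.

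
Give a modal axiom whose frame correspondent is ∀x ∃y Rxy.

□r → ◇r

A defining formula is □r → ◇r (the D axiom).
Suppose □r→◇r is valid. At any x set V(r)=W. Then □r at x, so ◇r at x, so x has a successor.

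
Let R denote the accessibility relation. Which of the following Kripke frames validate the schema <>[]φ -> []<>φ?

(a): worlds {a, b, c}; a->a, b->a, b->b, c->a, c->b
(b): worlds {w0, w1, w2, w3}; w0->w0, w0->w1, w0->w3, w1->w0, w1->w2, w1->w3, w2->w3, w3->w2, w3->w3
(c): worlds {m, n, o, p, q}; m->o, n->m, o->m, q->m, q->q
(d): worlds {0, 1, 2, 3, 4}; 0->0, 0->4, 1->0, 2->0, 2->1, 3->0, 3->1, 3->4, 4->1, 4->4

(a), (b)

The schema corresponds to convergence: forall x forall y forall z (Rxy & Rxz -> exists w (Ryw & Rzw)).
(a): ✓.
(b): ✓.
(c): fails — Rqq and Rqm but q and m have no common successor.
(d): fails — R34 and R31 but 4 and 1 have no common successor.
Valid on: (a), (b).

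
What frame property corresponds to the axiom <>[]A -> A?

symmetry

Replacing A by ¬A and contraposing gives the equivalent schema A → □◇A.
Suppose A→□◇A is valid. Take Rxy and set V(A)={x}. Then A at x, so □◇A at x, so ◇A at y, so some z with Ryz has A; z=x, i.e. Ryx.
The converse is a direct semantic check.
So the correspondent is symmetry.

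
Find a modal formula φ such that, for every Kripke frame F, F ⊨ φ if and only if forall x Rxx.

□p → p

A defining formula is □p → p (the T axiom).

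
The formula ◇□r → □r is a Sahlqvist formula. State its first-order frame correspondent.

This is frame-equivalent to ◇r → □◇r (substitute ¬r for r and contrapose).
Suppose ◇r→□◇r is valid. Take Rxy, Rxz and set V(r)={y}. Then ◇r at x, so □◇r at x, so ◇r at z, so some w with Rzw has r; w=y, i.e. Rzy. By symmetry of the argument, Ryz.

the Euclidean property: ∀x ∀y ∀z (Rxy ∧ Rxz → Ryz)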